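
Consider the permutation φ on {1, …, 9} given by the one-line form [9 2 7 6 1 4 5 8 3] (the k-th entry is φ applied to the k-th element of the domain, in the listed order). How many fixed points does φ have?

2

The fixed points (elements with φ(x) = x) are {2, 8}, so there are 2.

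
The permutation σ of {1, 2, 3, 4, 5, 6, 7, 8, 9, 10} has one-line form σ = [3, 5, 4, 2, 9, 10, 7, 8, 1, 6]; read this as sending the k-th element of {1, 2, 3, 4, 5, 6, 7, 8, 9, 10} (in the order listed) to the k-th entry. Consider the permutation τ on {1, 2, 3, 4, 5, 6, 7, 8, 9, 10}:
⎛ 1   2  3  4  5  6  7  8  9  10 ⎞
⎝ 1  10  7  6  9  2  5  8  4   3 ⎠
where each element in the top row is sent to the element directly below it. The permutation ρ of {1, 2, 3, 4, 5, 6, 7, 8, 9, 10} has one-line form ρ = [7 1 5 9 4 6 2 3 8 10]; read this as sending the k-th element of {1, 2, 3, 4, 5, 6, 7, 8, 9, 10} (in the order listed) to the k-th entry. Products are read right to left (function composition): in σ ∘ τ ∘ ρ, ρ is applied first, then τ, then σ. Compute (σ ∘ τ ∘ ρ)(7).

6

Apply the permutations in order: ρ(7) = 2, then τ(2) = 10, then σ(10) = 6. So (σ ∘ τ ∘ ρ)(7) = 6.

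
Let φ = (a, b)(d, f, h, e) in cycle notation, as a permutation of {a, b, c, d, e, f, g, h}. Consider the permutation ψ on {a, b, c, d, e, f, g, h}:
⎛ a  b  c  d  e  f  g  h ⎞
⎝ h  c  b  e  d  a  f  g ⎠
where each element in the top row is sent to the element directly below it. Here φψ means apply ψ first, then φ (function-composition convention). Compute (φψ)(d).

d

ψ(d) = e, then φ(e) = d; composing gives (φψ)(d) = d.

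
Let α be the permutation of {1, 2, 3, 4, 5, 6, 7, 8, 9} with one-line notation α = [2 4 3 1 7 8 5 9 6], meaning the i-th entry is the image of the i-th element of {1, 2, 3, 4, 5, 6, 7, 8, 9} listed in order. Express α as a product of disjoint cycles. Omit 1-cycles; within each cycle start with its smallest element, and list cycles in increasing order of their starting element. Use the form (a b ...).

Iterating α from 1 gives 1 → 2 → 4 → 1; that is the 3-cycle (1 2 4).
Continuing from each remaining unvisited element yields (1 2 4)(5 7)(6 8 9).

(1 2 4)(5 7)(6 8 9)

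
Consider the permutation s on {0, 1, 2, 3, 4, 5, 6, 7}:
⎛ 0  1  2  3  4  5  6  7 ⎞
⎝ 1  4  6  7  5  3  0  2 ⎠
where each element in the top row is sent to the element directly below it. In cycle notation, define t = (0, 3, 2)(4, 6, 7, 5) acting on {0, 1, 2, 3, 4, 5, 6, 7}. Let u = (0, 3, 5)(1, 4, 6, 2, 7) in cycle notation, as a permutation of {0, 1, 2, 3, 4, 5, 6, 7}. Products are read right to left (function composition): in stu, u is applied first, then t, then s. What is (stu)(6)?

(stu)(6) = s(t(u(6))). u(6) = 2, then t(2) = 0, then s(0) = 1, so the result is 1.

1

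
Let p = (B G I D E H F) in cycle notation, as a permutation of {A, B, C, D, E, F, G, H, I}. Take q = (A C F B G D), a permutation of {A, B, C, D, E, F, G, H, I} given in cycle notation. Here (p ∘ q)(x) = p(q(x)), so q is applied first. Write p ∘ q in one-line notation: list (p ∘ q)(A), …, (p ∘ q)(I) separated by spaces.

C I B A H G E F D

For each element, apply q then p: A → C → C; B → G → I; C → F → B; D → A → A; E → E → H; F → B → G; G → D → E; H → H → F; I → I → D.
So p ∘ q in one-line form is C I B A H G E F D.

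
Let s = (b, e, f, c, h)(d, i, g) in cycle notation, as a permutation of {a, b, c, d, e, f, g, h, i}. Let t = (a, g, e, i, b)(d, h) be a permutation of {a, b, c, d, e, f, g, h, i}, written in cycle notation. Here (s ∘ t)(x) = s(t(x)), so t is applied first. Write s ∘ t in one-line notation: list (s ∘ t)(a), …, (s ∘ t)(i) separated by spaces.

d a h b g c f i e

For each element, apply t then s: a → g → d; b → a → a; c → c → h; d → h → b; e → i → g; f → f → c; g → e → f; h → d → i; i → b → e.
Collecting the images, s ∘ t = [d a h b g c f i e].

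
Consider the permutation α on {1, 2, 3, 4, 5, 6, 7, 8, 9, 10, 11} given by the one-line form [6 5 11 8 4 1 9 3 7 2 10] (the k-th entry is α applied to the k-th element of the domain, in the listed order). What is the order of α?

The disjoint-cycle form of α has cycle lengths 7, 2, 2.
The order is lcm(7, 2, 2) = 14.

14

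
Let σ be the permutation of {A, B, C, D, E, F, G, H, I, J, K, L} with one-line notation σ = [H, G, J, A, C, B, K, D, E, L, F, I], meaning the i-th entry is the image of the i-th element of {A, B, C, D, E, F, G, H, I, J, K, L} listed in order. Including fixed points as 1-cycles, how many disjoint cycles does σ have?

The cycle decomposition is (A, H, D)(B, G, K, F)(C, J, L, I, E), which has 3 cycles (counting 1-cycles).

3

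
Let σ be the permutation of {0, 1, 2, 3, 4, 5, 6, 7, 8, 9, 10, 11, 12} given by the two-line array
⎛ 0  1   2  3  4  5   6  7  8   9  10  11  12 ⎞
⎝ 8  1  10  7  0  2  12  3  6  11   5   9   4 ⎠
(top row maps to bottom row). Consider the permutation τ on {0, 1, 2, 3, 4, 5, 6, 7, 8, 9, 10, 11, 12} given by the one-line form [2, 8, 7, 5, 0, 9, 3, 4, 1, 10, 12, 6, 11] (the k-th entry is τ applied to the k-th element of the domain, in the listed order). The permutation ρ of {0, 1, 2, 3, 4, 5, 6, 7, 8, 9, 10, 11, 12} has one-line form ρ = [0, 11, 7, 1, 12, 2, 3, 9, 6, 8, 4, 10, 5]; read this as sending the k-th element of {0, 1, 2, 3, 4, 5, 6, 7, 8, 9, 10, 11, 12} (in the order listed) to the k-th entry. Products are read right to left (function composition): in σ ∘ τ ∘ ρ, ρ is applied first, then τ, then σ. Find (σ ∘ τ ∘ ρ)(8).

(σ ∘ τ ∘ ρ)(8) = σ(τ(ρ(8))). ρ(8) = 6, then τ(6) = 3, then σ(3) = 7, so the result is 7.

7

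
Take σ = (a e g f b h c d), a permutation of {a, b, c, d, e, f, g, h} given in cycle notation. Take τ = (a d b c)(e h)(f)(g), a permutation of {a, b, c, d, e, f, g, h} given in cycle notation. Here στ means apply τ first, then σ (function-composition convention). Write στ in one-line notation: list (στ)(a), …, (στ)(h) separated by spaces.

Chase each element through τ then σ: a → d → a; b → c → d; c → a → e; d → b → h; e → h → c; f → f → b; g → g → f; h → e → g.
Collecting the images, στ = [a d e h c b f g].

a d e h c b f g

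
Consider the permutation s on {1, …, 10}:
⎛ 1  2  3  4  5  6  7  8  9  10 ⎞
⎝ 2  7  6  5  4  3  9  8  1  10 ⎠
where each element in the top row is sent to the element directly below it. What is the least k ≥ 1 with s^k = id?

Writing s as disjoint cycles, the cycle lengths are 4, 2, 2, 1, 1.
Since disjoint cycles commute, ord(s) = lcm(4, 2, 2) = 4.

4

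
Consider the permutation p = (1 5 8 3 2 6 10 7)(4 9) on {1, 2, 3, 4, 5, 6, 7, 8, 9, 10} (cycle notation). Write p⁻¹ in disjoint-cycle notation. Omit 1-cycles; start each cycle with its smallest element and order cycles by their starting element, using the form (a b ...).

If p sends a → b within a cycle, p⁻¹ sends b → a; equivalently, reverse each cycle.
Reversing each cycle of p and rotating so the smallest element leads gives (1 7 10 6 2 3 8 5)(4 9).

(1 7 10 6 2 3 8 5)(4 9)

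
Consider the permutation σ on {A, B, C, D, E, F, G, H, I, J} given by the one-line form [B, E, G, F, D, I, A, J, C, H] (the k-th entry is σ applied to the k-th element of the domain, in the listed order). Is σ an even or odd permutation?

In disjoint-cycle form the cycle lengths are 8, 2.
A cycle is odd iff its length is even; σ has 2 even-length cycles, so sgn(σ) = (−1)^2 and σ is even.

even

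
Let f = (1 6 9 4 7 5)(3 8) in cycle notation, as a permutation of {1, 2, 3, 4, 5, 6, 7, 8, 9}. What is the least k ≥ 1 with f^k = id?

6

The disjoint cycles have lengths 6, 2, 1.
The order of f is the least common multiple of its cycle lengths: lcm(6, 2) = 6.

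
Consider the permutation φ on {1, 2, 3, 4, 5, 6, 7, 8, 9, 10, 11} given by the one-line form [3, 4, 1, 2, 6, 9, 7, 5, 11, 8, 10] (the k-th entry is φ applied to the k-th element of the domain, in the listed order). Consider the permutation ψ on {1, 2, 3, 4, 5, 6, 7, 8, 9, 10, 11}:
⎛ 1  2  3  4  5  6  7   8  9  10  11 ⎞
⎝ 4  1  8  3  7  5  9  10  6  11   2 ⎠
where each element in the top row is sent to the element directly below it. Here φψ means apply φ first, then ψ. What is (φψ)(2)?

3

φ(2) = 4, then ψ(4) = 3; composing gives (φψ)(2) = 3.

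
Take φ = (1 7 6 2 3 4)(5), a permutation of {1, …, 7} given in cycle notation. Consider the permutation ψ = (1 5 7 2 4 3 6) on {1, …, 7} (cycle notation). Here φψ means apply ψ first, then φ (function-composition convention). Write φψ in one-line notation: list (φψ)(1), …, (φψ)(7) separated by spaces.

5 1 2 4 6 7 3

(φψ)(x) = φ(ψ(x)). Computing each image: φ(ψ(1)) = φ(5) = 5, φ(ψ(2)) = φ(4) = 1, φ(ψ(3)) = φ(6) = 2, φ(ψ(4)) = φ(3) = 4, φ(ψ(5)) = φ(7) = 6, φ(ψ(6)) = φ(1) = 7, φ(ψ(7)) = φ(2) = 3.
Hence φψ = [5 1 2 4 6 7 3].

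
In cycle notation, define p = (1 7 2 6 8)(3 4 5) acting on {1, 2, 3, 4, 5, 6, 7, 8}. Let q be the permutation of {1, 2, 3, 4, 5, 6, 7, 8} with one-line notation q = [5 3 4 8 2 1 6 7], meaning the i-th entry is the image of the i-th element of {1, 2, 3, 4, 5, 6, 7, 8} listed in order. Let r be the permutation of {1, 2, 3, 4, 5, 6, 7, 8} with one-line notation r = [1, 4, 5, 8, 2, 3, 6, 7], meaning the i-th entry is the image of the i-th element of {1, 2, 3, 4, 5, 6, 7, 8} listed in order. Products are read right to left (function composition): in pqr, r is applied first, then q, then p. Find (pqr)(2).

(pqr)(2) = p(q(r(2))). r(2) = 4, then q(4) = 8, then p(8) = 1, so the result is 1.

1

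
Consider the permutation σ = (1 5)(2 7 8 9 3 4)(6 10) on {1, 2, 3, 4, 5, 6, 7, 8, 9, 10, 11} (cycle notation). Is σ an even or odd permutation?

odd

The cycle lengths are 6, 2, 2, 1.
A cycle of length ℓ contributes ℓ−1 transpositions, so σ is a product of 5 + 1 + 1 = 7 transpositions — odd.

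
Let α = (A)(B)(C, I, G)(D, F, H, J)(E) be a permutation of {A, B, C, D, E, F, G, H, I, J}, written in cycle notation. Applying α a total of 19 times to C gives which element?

I

C lies in the 3-cycle (C, I, G).
Powers repeat with period 3 on this cycle, and 19 mod 3 = 1, so α^19(C) = α^1(C).
Stepping 1 place around the cycle: C → I.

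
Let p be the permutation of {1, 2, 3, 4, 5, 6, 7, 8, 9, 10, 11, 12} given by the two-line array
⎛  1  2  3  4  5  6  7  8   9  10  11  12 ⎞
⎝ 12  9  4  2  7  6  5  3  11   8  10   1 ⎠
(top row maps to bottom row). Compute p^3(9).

Tracing 9 → 11 → … returns to 9 after 7 steps, so 9 lies in a 7-cycle (2, 9, 11, 10, 8, 3, 4).
Stepping 3 places around the cycle: 9 → 11 → 10 → 8.

8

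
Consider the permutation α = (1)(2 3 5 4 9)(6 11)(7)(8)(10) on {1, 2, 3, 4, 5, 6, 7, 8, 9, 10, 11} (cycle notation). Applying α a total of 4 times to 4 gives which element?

5

4 lies in the 5-cycle (2 3 5 4 9).
Stepping 4 places around the cycle: 4 → 9 → 2 → 3 → 5.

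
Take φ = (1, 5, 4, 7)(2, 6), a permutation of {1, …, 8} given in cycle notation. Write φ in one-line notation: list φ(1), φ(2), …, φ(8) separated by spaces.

Each element maps to the next entry in its cycle (wrapping to the front): 1→5, 2→6, 3→3, 4→7, 5→4, 6→2, 7→1, 8→8.
Listing these in domain order gives 5 6 3 7 4 2 1 8.

5 6 3 7 4 2 1 8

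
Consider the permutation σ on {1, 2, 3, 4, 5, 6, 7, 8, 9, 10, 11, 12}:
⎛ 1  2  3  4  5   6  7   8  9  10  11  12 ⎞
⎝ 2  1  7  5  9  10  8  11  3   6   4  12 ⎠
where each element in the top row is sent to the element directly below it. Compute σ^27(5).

Tracing 5 → 9 → … returns to 5 after 7 steps, so 5 lies in a 7-cycle (3 7 8 11 4 5 9).
Powers repeat with period 7 on this cycle, and 27 mod 7 = 6, so σ^27(5) = σ^6(5).
Stepping 6 places around the cycle: 5 → 9 → 3 → 7 → 8 → 11 → 4.

4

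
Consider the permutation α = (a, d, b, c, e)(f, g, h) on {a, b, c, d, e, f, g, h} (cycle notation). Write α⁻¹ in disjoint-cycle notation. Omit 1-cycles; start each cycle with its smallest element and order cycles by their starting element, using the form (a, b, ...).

(a, e, c, b, d)(f, h, g)

The inverse reverses each cycle.
Reversing each cycle of α and rotating so the smallest element leads gives (a, e, c, b, d)(f, h, g).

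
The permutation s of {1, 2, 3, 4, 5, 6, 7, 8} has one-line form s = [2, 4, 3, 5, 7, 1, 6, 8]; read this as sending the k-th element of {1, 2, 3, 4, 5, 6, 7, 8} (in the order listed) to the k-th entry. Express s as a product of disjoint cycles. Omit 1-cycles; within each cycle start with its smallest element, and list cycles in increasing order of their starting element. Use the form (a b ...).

From 1: 1 → 2 → 4 → 5 → 7 → 6 → 1, closing the cycle (1 2 4 5 7 6).
Repeating from the next unused element and collecting all non-trivial cycles gives (1 2 4 5 7 6).

(1 2 4 5 7 6)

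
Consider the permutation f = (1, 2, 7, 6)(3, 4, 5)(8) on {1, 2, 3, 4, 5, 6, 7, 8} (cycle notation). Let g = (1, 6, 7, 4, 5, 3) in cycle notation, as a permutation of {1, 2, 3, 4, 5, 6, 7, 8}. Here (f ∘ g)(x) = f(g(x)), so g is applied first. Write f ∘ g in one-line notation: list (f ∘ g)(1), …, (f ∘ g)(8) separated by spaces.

(f ∘ g)(x) = f(g(x)). Computing each image: f(g(1)) = f(6) = 1, f(g(2)) = f(2) = 7, f(g(3)) = f(1) = 2, f(g(4)) = f(5) = 3, f(g(5)) = f(3) = 4, f(g(6)) = f(7) = 6, f(g(7)) = f(4) = 5, f(g(8)) = f(8) = 8.
Hence f ∘ g = [1 7 2 3 4 6 5 8].

1 7 2 3 4 6 5 8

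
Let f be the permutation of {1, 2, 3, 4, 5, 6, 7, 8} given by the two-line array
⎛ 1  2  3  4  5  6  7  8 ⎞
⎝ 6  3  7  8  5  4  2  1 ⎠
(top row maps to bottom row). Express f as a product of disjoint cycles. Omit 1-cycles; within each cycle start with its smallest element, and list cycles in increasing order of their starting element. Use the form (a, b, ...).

Start at 1 and follow images: 1 → 6 → 4 → 8 → 1, giving the cycle (1, 6, 4, 8).
Continuing from each remaining unvisited element yields (1, 6, 4, 8)(2, 3, 7).

(1, 6, 4, 8)(2, 3, 7)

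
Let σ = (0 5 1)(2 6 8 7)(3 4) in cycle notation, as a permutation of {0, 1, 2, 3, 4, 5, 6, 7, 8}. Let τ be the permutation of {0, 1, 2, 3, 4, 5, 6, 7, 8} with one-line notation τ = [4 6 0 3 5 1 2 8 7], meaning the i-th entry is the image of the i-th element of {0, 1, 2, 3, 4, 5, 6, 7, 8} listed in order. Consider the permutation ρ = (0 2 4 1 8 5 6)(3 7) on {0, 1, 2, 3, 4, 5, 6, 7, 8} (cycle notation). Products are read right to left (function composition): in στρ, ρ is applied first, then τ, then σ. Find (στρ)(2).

Chase 2: ρ(2) = 4; τ(4) = 5; σ(5) = 1. Hence (στρ)(2) = 1.

1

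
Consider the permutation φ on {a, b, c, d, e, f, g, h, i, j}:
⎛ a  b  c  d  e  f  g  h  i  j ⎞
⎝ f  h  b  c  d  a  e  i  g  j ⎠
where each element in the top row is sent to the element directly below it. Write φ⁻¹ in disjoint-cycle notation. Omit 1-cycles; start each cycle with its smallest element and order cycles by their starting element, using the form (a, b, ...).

The cycle decomposition of φ is (a, f)(b, h, i, g, e, d, c).
Reversing each cycle (and rotating so the smallest element leads) gives φ⁻¹ = (a, f)(b, c, d, e, g, i, h).

(a, f)(b, c, d, e, g, i, h)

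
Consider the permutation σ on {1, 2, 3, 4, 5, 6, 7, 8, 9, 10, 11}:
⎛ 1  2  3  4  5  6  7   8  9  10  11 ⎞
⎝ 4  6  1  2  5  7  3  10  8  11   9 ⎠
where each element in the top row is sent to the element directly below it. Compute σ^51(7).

4

Tracing 7 → 3 → … returns to 7 after 6 steps, so 7 lies in a 6-cycle (1 4 2 6 7 3).
Powers repeat with period 6 on this cycle, and 51 mod 6 = 3, so σ^51(7) = σ^3(7).
Stepping 3 places around the cycle: 7 → 3 → 1 → 4.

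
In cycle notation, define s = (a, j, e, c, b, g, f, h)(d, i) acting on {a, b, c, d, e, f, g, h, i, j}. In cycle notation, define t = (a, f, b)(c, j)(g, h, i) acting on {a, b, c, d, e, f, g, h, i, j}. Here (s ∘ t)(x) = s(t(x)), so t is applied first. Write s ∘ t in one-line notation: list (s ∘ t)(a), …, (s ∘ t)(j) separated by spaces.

h j e i c g a d f b

Chase each element through t then s: a → f → h; b → a → j; c → j → e; d → d → i; e → e → c; f → b → g; g → h → a; h → i → d; i → g → f; j → c → b.
So s ∘ t in one-line form is h j e i c g a d f b.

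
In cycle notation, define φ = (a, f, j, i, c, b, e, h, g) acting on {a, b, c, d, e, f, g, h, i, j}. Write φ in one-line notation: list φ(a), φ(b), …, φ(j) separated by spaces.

Reading each image from the cycles: a→f, b→e, c→b, d→d, e→h, f→j, g→a, h→g, i→c, j→i.
Listing these in domain order gives f e b d h j a g c i.

f e b d h j a g c i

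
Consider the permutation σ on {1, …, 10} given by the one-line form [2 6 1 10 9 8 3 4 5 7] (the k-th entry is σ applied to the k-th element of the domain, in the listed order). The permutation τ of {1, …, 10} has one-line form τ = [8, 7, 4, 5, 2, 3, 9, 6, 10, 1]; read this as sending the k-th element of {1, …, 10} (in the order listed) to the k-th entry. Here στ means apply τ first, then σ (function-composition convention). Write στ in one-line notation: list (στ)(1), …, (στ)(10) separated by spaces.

4 3 10 9 6 1 5 8 7 2

Chase each element through τ then σ: 1 → 8 → 4; 2 → 7 → 3; 3 → 4 → 10; 4 → 5 → 9; 5 → 2 → 6; 6 → 3 → 1; 7 → 9 → 5; 8 → 6 → 8; 9 → 10 → 7; 10 → 1 → 2.
Collecting the images, στ = [4 3 10 9 6 1 5 8 7 2].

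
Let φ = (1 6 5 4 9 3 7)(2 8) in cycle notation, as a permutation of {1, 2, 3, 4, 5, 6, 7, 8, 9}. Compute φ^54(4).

4 lies in the 7-cycle (1 6 5 4 9 3 7).
Powers repeat with period 7 on this cycle, and 54 mod 7 = 5, so φ^54(4) = φ^5(4).
Stepping 5 places around the cycle: 4 → 9 → 3 → 7 → 1 → 6.

6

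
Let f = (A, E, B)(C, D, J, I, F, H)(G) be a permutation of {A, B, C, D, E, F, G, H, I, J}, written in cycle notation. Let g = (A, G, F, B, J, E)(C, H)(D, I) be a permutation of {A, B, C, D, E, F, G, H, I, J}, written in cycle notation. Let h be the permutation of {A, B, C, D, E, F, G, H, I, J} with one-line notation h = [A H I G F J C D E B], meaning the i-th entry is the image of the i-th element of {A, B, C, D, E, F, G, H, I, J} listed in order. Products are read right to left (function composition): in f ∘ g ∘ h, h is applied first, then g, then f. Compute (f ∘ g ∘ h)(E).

(f ∘ g ∘ h)(E) = f(g(h(E))). h(E) = F, then g(F) = B, then f(B) = A, so the result is A.

A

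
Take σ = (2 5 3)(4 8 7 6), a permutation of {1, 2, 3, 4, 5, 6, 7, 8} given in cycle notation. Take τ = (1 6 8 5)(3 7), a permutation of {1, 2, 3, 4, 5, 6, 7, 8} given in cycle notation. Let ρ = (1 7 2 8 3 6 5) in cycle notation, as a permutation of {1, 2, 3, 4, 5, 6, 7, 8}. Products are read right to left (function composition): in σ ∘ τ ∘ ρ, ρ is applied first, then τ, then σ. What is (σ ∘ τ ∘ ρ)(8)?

(σ ∘ τ ∘ ρ)(8) = σ(τ(ρ(8))). ρ(8) = 3, then τ(3) = 7, then σ(7) = 6, so the result is 6.

6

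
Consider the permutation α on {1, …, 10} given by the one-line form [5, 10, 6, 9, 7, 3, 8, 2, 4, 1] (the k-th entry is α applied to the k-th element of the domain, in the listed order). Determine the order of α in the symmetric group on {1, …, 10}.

The disjoint-cycle form of α has cycle lengths 6, 2, 2.
The order is lcm(6, 2, 2) = 6.

6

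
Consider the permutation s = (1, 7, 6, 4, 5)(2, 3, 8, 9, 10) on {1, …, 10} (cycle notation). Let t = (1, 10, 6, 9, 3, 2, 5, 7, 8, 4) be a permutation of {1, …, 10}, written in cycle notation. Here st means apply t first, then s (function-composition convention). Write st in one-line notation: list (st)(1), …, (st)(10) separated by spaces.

2 1 3 7 6 10 9 5 8 4

(st)(x) = s(t(x)). Computing each image: s(t(1)) = s(10) = 2, s(t(2)) = s(5) = 1, s(t(3)) = s(2) = 3, s(t(4)) = s(1) = 7, s(t(5)) = s(7) = 6, s(t(6)) = s(9) = 10, s(t(7)) = s(8) = 9, s(t(8)) = s(4) = 5, s(t(9)) = s(3) = 8, s(t(10)) = s(6) = 4.
Hence st = [2 1 3 7 6 10 9 5 8 4].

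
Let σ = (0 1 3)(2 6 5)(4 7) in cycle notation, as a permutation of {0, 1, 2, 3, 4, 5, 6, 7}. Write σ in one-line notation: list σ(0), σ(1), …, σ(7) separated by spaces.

Each element maps to the next entry in its cycle (wrapping to the front): 0→1, 1→3, 2→6, 3→0, 4→7, 5→2, 6→5, 7→4.
So the one-line form is 1 3 6 0 7 2 5 4.

1 3 6 0 7 2 5 4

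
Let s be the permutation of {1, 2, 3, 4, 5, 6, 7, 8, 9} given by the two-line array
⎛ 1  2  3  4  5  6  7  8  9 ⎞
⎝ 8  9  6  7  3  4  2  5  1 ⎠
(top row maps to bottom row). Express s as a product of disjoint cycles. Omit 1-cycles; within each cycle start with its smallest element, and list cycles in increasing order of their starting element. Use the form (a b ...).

(1 8 5 3 6 4 7 2 9)

Iterating s from 1 gives 1 → 8 → 5 → 3 → 6 → 4 → 7 → 2 → 9 → 1; that is the 9-cycle (1 8 5 3 6 4 7 2 9).
Continuing from each remaining unvisited element yields (1 8 5 3 6 4 7 2 9).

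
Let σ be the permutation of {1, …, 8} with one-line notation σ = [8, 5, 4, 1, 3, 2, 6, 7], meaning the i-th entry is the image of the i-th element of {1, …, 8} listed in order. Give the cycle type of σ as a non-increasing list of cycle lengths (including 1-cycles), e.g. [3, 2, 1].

[8]

The disjoint cycles are (1 8 7 6 2 5 3 4), with lengths 8 in non-increasing order.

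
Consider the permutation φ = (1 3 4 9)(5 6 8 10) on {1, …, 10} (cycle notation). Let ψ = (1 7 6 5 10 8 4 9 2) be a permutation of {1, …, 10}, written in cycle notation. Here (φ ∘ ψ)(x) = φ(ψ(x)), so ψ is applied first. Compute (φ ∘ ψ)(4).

1

ψ(4) = 9, then φ(9) = 1; composing gives (φ ∘ ψ)(4) = 1.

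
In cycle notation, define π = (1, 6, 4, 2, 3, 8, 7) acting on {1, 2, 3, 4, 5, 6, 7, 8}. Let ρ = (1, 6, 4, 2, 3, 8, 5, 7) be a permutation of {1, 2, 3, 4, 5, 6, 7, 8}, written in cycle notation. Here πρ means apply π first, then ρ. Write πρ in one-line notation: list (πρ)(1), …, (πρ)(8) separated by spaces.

4 8 5 3 7 2 6 1

Chase each element through π then ρ: 1 → 6 → 4; 2 → 3 → 8; 3 → 8 → 5; 4 → 2 → 3; 5 → 5 → 7; 6 → 4 → 2; 7 → 1 → 6; 8 → 7 → 1.
So πρ in one-line form is 4 8 5 3 7 2 6 1.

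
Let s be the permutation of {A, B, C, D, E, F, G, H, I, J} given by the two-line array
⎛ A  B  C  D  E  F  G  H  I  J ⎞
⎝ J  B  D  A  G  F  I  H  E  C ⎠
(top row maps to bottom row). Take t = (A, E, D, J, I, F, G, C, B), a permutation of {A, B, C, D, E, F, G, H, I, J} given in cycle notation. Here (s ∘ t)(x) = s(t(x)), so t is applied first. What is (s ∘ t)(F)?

(s ∘ t)(F) = s(t(F)). t(F) = G, then s(G) = I. So (s ∘ t)(F) = I.

I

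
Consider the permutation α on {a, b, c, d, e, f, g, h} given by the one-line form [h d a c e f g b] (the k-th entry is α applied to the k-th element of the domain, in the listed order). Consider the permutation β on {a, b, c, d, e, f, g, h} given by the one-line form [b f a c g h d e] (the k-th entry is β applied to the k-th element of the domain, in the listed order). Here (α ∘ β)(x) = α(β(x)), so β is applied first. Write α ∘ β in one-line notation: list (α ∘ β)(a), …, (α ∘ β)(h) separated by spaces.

d f h a g b c e

(α ∘ β)(x) = α(β(x)). Computing each image: α(β(a)) = α(b) = d, α(β(b)) = α(f) = f, α(β(c)) = α(a) = h, α(β(d)) = α(c) = a, α(β(e)) = α(g) = g, α(β(f)) = α(h) = b, α(β(g)) = α(d) = c, α(β(h)) = α(e) = e.
Hence α ∘ β = [d f h a g b c e].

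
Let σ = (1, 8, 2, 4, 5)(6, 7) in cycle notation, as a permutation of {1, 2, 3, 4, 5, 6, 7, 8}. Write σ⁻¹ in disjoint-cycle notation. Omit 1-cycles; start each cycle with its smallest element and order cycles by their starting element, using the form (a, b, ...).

If σ sends a → b within a cycle, σ⁻¹ sends b → a; equivalently, reverse each cycle.
After reversing and putting each cycle's least element first, σ⁻¹ = (1, 5, 4, 2, 8)(6, 7).

(1, 5, 4, 2, 8)(6, 7)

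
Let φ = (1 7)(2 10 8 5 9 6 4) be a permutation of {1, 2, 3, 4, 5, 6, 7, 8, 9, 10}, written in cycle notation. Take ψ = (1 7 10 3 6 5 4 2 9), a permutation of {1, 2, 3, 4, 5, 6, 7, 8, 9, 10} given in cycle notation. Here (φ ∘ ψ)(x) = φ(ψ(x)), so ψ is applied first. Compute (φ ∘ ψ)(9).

7

(φ ∘ ψ)(9) = φ(ψ(9)). ψ(9) = 1, then φ(1) = 7. So (φ ∘ ψ)(9) = 7.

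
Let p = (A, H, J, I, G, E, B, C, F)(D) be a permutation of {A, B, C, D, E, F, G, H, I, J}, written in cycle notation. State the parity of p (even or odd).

even

The cycle lengths are 9, 1.
A cycle of length ℓ contributes ℓ−1 transpositions, so p is a product of 8 transpositions — even.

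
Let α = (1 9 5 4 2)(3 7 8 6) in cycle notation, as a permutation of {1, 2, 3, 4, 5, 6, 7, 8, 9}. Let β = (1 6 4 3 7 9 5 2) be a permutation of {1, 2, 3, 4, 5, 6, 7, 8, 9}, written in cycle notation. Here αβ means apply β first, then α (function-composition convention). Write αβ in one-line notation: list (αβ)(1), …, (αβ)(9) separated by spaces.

3 9 8 7 1 2 5 6 4

Chase each element through β then α: 1 → 6 → 3; 2 → 1 → 9; 3 → 7 → 8; 4 → 3 → 7; 5 → 2 → 1; 6 → 4 → 2; 7 → 9 → 5; 8 → 8 → 6; 9 → 5 → 4.
So αβ in one-line form is 3 9 8 7 1 2 5 6 4.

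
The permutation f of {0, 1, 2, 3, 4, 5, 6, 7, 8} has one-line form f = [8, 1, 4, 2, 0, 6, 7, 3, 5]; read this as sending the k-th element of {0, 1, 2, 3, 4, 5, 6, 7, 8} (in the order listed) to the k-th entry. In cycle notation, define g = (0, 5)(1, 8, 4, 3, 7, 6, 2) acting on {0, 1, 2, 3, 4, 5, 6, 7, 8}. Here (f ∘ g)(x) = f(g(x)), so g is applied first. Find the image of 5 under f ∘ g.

(f ∘ g)(5) = f(g(5)). g(5) = 0, then f(0) = 8. So (f ∘ g)(5) = 8.

8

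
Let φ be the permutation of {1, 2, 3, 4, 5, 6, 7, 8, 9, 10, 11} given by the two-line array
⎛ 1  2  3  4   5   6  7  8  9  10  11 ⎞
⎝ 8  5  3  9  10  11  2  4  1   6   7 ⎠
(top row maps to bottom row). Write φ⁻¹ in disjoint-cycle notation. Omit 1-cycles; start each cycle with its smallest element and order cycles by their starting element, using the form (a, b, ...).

The cycle decomposition of φ is (1, 8, 4, 9)(2, 5, 10, 6, 11, 7).
Reversing each cycle (and rotating so the smallest element leads) gives φ⁻¹ = (1, 9, 4, 8)(2, 7, 11, 6, 10, 5).

(1, 9, 4, 8)(2, 7, 11, 6, 10, 5)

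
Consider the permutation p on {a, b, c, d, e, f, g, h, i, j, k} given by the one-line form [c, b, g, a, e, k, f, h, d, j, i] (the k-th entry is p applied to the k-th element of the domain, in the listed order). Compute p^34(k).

Tracing k → i → … returns to k after 7 steps, so k lies in a 7-cycle (a c g f k i d).
Since the cycle has length 7, p^34 acts on it the same as p^6 (34 mod 7 = 6).
Stepping 6 places around the cycle: k → i → d → a → c → g → f.

f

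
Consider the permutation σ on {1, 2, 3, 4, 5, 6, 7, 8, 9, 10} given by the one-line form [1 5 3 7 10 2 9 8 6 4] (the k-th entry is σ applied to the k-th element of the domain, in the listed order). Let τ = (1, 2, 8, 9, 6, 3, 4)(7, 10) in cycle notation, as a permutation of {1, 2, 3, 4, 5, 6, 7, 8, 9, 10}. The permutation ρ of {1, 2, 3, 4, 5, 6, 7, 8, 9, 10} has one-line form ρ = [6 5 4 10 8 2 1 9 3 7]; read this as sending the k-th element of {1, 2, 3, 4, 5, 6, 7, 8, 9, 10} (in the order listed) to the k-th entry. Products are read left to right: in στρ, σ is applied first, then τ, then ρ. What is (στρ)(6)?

(στρ)(6) = ρ(τ(σ(6))). σ(6) = 2, then τ(2) = 8, then ρ(8) = 9, so the result is 9.

9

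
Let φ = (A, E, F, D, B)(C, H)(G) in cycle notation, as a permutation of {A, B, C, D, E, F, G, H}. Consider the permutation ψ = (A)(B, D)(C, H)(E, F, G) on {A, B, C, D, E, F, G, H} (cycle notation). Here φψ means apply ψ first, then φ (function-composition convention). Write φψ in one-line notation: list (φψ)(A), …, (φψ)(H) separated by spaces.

(φψ)(x) = φ(ψ(x)). Computing each image: φ(ψ(A)) = φ(A) = E, φ(ψ(B)) = φ(D) = B, φ(ψ(C)) = φ(H) = C, φ(ψ(D)) = φ(B) = A, φ(ψ(E)) = φ(F) = D, φ(ψ(F)) = φ(G) = G, φ(ψ(G)) = φ(E) = F, φ(ψ(H)) = φ(C) = H.
Hence φψ = [E B C A D G F H].

E B C A D G F H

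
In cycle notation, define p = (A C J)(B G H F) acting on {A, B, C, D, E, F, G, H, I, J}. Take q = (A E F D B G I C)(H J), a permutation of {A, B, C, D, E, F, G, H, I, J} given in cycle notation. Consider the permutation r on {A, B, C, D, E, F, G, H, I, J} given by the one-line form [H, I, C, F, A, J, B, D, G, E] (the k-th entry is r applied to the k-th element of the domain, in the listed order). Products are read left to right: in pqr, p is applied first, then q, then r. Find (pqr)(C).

Chase C: p(C) = J; q(J) = H; r(H) = D. Hence (pqr)(C) = D.

D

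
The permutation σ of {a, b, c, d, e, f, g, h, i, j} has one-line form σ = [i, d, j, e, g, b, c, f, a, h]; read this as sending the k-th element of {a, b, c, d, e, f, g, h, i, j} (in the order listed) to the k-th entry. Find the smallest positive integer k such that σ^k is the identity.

Decomposing into disjoint cycles gives cycle lengths 8, 2.
Since disjoint cycles commute, ord(σ) = lcm(8, 2) = 8.

8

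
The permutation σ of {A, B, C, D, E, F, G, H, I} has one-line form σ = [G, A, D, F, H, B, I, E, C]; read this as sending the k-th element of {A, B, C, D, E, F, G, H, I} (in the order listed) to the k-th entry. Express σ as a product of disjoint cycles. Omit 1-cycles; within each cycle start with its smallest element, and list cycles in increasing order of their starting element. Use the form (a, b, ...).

Start at A and follow images: A → G → I → C → D → F → B → A, giving the cycle (A, G, I, C, D, F, B).
Continuing from each remaining unvisited element yields (A, G, I, C, D, F, B)(E, H).

(A, G, I, C, D, F, B)(E, H)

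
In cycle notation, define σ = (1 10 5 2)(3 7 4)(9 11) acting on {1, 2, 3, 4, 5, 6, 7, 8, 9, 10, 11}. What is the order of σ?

12

The disjoint cycles have lengths 4, 3, 2, 1, 1.
The order is lcm(4, 3, 2) = 12.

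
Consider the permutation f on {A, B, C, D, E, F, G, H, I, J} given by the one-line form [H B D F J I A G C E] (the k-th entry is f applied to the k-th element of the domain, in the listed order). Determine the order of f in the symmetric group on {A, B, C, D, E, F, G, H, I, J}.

Decomposing into disjoint cycles gives cycle lengths 4, 3, 2, 1.
The order of f is the least common multiple of its cycle lengths: lcm(4, 3, 2) = 12.

12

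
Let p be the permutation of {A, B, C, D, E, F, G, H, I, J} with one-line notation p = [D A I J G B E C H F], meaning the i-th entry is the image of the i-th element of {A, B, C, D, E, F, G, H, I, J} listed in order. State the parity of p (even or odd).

odd

In disjoint-cycle form the cycle lengths are 5, 3, 2.
A cycle is odd iff its length is even; p has 1 even-length cycle, so sgn(p) = (−1)^1 and p is odd.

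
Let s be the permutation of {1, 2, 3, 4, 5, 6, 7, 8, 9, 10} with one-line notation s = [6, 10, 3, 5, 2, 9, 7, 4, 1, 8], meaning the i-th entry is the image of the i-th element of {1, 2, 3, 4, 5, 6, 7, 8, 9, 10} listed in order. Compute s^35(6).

1

Tracing 6 → 9 → … returns to 6 after 3 steps, so 6 lies in a 3-cycle (1 6 9).
On a 3-cycle, s^3 is the identity, so s^35 = s^2 there (35 ≡ 2 mod 3).
Stepping 2 places around the cycle: 6 → 9 → 1.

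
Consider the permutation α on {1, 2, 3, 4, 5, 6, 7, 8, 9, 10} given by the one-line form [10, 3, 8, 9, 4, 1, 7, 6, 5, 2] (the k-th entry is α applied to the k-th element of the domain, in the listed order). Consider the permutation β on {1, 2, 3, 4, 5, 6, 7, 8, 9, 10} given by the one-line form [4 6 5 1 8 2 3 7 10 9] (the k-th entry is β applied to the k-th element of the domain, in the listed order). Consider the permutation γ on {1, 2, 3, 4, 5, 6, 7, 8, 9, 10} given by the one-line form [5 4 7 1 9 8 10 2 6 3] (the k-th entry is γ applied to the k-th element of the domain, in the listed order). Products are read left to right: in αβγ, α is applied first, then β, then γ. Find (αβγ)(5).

(αβγ)(5) = γ(β(α(5))). α(5) = 4, then β(4) = 1, then γ(1) = 5, so the result is 5.

5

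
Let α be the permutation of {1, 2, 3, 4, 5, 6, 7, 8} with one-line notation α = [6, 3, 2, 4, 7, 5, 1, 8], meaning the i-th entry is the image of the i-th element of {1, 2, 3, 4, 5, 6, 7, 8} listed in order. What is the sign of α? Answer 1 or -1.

In disjoint-cycle form the cycle lengths are 4, 2, 1, 1.
A cycle is odd iff its length is even; α has 2 even-length cycles, so sgn(α) = (−1)^2 and α is even.

1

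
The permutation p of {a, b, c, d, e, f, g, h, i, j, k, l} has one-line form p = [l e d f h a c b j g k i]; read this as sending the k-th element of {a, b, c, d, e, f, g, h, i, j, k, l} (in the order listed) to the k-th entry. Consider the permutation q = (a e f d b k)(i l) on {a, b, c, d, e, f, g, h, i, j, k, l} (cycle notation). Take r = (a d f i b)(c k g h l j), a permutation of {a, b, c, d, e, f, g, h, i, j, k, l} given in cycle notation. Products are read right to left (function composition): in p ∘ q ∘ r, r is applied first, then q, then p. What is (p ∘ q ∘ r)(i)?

Apply the permutations in order: r(i) = b, then q(b) = k, then p(k) = k. So (p ∘ q ∘ r)(i) = k.

k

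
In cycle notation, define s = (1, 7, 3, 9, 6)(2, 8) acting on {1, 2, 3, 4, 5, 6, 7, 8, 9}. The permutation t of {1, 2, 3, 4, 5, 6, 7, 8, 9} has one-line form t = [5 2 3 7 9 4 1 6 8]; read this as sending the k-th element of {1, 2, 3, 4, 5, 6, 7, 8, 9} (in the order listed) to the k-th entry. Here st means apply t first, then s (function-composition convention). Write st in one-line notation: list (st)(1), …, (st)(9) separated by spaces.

5 8 9 3 6 4 7 1 2

Chase each element through t then s: 1 → 5 → 5; 2 → 2 → 8; 3 → 3 → 9; 4 → 7 → 3; 5 → 9 → 6; 6 → 4 → 4; 7 → 1 → 7; 8 → 6 → 1; 9 → 8 → 2.
So st in one-line form is 5 8 9 3 6 4 7 1 2.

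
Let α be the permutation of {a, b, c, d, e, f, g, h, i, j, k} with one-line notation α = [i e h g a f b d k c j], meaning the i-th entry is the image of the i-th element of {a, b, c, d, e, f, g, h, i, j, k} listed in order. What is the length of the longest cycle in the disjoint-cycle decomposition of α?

10

Decomposing into disjoint cycles gives (a i k j c h d g b e); the longest has length 10.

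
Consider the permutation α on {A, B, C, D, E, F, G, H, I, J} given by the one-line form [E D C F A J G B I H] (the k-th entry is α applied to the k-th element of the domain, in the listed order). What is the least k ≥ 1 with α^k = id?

10

Writing α as disjoint cycles, the cycle lengths are 5, 2, 1, 1, 1.
Since disjoint cycles commute, ord(α) = lcm(5, 2) = 10.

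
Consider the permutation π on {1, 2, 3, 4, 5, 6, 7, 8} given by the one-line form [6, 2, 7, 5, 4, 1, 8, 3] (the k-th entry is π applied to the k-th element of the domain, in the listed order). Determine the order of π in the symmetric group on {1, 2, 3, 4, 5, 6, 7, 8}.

6

Decomposing into disjoint cycles gives cycle lengths 3, 2, 2, 1.
The order is lcm(3, 2, 2) = 6.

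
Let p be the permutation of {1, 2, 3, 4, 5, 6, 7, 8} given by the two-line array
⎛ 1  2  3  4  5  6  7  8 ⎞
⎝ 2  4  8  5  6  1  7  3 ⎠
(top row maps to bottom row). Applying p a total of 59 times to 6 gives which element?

5

Tracing 6 → 1 → … returns to 6 after 5 steps, so 6 lies in a 5-cycle (1 2 4 5 6).
On a 5-cycle, p^5 is the identity, so p^59 = p^4 there (59 ≡ 4 mod 5).
Stepping 4 places around the cycle: 6 → 1 → 2 → 4 → 5.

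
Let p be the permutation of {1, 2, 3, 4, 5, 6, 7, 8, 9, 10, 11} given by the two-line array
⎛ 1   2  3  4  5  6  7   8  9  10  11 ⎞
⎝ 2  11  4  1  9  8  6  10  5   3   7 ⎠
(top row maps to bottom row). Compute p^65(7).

8

Tracing 7 → 6 → … returns to 7 after 9 steps, so 7 lies in a 9-cycle (1 2 11 7 6 8 10 3 4).
Since the cycle has length 9, p^65 acts on it the same as p^2 (65 mod 9 = 2).
Stepping 2 places around the cycle: 7 → 6 → 8.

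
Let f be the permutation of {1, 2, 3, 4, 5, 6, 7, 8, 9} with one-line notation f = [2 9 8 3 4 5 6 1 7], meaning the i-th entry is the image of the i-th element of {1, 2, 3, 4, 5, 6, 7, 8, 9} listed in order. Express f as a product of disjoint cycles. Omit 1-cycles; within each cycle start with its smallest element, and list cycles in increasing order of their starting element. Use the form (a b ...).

From 1: 1 → 2 → 9 → 7 → 6 → 5 → 4 → 3 → 8 → 1, closing the cycle (1 2 9 7 6 5 4 3 8).
Continuing from each remaining unvisited element yields (1 2 9 7 6 5 4 3 8).

(1 2 9 7 6 5 4 3 8)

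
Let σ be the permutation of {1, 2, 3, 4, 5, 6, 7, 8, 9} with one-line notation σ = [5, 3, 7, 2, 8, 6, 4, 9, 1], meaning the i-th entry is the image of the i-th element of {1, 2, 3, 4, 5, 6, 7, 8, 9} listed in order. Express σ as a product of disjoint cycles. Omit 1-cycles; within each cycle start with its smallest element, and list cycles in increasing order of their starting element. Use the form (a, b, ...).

From 1: 1 → 5 → 8 → 9 → 1, closing the cycle (1, 5, 8, 9).
Continuing from each remaining unvisited element yields (1, 5, 8, 9)(2, 3, 7, 4).

(1, 5, 8, 9)(2, 3, 7, 4)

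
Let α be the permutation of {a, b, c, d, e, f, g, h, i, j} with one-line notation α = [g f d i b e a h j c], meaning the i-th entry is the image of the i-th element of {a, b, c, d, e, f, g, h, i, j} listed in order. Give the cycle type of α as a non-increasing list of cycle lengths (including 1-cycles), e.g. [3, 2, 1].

[4, 3, 2, 1]

The disjoint cycles are (a g)(b f e)(c d i j)(h), with lengths 4, 3, 2, 1 in non-increasing order.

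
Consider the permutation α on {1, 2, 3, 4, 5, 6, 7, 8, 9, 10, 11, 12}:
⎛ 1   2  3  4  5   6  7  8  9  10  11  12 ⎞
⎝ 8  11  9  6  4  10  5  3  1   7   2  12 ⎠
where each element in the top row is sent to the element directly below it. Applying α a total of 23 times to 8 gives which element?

Tracing 8 → 3 → … returns to 8 after 4 steps, so 8 lies in a 4-cycle (1, 8, 3, 9).
Powers repeat with period 4 on this cycle, and 23 mod 4 = 3, so α^23(8) = α^3(8).
Stepping 3 places around the cycle: 8 → 3 → 9 → 1.

1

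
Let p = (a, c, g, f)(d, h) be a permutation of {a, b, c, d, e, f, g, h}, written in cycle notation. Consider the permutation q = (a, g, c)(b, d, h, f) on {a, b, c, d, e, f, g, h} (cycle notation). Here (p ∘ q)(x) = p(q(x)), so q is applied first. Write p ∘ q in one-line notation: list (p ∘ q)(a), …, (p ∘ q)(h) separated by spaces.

For each element, apply q then p: a → g → f; b → d → h; c → a → c; d → h → d; e → e → e; f → b → b; g → c → g; h → f → a.
So p ∘ q in one-line form is f h c d e b g a.

f h c d e b g a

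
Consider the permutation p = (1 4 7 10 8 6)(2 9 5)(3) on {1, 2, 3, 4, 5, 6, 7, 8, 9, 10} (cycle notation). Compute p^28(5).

5 lies in the 3-cycle (2 9 5).
Powers repeat with period 3 on this cycle, and 28 mod 3 = 1, so p^28(5) = p^1(5).
Advancing 1 step from 5: 5 → 2.

2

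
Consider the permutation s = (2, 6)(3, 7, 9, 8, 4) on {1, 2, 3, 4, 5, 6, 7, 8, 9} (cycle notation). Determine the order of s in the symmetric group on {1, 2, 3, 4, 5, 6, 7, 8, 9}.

The disjoint cycles have lengths 5, 2, 1, 1.
Since disjoint cycles commute, ord(s) = lcm(5, 2) = 10.

10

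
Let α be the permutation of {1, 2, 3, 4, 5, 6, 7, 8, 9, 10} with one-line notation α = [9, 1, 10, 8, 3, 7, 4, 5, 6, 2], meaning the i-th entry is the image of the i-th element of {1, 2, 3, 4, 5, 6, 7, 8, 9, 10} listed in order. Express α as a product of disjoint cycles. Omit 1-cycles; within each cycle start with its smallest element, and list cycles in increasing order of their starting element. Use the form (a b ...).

(1 9 6 7 4 8 5 3 10 2)

From 1: 1 → 9 → 6 → 7 → 4 → 8 → 5 → 3 → 10 → 2 → 1, closing the cycle (1 9 6 7 4 8 5 3 10 2).
Repeating from the next unused element and collecting all non-trivial cycles gives (1 9 6 7 4 8 5 3 10 2).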